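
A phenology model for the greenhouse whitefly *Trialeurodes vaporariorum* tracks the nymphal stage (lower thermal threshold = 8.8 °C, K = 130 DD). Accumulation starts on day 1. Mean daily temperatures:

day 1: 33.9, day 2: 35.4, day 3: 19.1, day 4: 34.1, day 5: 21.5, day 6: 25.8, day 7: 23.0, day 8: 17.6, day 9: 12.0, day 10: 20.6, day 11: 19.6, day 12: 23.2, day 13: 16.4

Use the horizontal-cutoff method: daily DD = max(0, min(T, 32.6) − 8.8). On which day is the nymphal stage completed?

Daily DD above 8.8 °C (capped at 23.8): 23.8, 23.8, 10.3, 23.8, 12.7, 17.0, 14.2, 8.8, 3.2, 11.8, 10.8, 14.4, 7.6.
Cumulative: 23.8, 47.6, 57.9, 81.7, 94.4, 111.4, 125.6, 134.4, 137.6, 149.4, 160.2, 174.6, 182.2.
The total first reaches 130 DD on day 8.

day 8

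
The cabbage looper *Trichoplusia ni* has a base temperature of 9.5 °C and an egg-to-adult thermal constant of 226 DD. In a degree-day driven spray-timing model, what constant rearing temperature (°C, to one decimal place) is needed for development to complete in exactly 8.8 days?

Required daily accumulation = 226 / 8.8 = 25.682 DD/day.
T = T_base + 25.682 = 9.5 + 25.682 = 35.182 ≈ 35.2 °C.

35.2 °C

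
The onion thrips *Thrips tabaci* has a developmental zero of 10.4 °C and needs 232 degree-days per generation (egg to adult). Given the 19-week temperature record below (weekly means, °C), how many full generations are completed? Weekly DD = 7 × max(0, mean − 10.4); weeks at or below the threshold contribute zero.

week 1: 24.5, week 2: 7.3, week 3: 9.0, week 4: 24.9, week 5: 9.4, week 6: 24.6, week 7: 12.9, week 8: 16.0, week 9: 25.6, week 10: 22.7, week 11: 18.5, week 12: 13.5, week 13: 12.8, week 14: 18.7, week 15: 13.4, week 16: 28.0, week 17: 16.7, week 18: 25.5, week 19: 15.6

Weekly DD (7 × max(0, T̄ − 10.4)): 98.7, 0.0, 0.0, 101.5, 0.0, 99.4, 17.5, 39.2, 106.4, 86.1, 56.7, 21.7, 16.8, 58.1, 21.0, 123.2, 44.1, 105.7, 36.4.
Season total = 1032.5 DD.
Complete generations = ⌊1032.5 / 232⌋ = 4.

4 generations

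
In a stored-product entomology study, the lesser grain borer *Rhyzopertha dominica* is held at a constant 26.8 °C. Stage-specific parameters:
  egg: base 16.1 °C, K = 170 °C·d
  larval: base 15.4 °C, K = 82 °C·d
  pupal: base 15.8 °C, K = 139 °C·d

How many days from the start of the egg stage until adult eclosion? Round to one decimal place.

egg: 170 / (26.8 − 16.1) = 170 / 10.7 = 15.888 d.
larval: 82 / (26.8 − 15.4) = 82 / 11.4 = 7.193 d.
pupal: 139 / (26.8 − 15.8) = 139 / 11.0 = 12.636 d.
Sum = 35.717 ≈ 35.7 days.

35.7 days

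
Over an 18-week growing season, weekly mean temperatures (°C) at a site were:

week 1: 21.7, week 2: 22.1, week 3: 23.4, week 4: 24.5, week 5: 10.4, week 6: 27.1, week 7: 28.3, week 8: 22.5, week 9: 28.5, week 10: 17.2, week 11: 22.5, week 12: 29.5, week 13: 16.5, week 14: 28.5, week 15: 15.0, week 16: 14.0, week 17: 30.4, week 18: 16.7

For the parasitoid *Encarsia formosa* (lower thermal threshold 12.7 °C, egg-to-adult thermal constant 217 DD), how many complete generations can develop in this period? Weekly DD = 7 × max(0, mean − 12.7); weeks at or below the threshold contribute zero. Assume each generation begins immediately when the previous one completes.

Weekly DD (7 × max(0, T̄ − 12.7)): 63.0, 65.8, 74.9, 82.6, 0.0, 100.8, 109.2, 68.6, 110.6, 31.5, 68.6, 117.6, 26.6, 110.6, 16.1, 9.1, 123.9, 28.0.
Season total = 1207.5 DD.
Complete generations = ⌊1207.5 / 217⌋ = 5.

5 generations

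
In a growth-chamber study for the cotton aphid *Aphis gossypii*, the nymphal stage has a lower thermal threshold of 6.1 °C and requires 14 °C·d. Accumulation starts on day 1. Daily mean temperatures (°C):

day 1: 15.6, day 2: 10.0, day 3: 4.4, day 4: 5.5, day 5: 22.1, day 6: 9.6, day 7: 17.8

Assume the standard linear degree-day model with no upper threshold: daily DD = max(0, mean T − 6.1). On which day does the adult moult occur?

day 5

Daily DD above 6.1 °C: 9.5, 3.9, 0.0, 0.0, 16.0, 3.5, 11.7.
Cumulative: 9.5, 13.4, 13.4, 13.4, 29.4, 32.9, 44.6.
The total first reaches 14 DD on day 5.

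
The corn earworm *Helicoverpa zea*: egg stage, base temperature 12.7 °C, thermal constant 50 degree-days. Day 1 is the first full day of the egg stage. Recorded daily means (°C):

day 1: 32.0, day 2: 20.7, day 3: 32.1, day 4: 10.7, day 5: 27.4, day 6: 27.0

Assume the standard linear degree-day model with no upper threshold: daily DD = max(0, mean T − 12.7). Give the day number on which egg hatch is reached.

Daily DD above 12.7 °C: 19.3, 8.0, 19.4, 0.0, 14.7, 14.3.
Cumulative: 19.3, 27.3, 46.7, 46.7, 61.4, 75.7.
The total first reaches 50 DD on day 5.

day 5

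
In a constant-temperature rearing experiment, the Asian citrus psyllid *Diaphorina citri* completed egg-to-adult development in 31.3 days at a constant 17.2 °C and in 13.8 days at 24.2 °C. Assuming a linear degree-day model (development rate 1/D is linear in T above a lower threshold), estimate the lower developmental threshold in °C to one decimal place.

11.7 °C

Under the model K = D·(T − T_b), so D₁·(T₁ − T_b) = D₂·(T₂ − T_b).
31.3·(17.2 − T_b) = 13.8·(24.2 − T_b)
T_b = (31.3·17.2 − 13.8·24.2) / (31.3 − 13.8) = 204.40 / 17.5 = 11.680 °C ≈ 11.7 °C.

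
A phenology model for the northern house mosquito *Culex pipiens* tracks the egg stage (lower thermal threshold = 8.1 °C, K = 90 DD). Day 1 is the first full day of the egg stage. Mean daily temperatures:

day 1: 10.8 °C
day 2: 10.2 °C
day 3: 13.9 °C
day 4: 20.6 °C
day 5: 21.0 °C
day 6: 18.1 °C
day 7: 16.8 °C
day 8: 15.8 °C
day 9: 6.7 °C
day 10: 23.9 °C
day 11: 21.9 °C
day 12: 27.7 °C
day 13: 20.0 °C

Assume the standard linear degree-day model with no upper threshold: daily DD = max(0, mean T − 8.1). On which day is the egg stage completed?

Daily DD above 8.1 °C: 2.7, 2.1, 5.8, 12.5, 12.9, 10.0, 8.7, 7.7, 0.0, 15.8, 13.8, 19.6, 11.9.
Cumulative: 2.7, 4.8, 10.6, 23.1, 36.0, 46.0, 54.7, 62.4, 62.4, 78.2, 92.0, 111.6, 123.5.
The total first reaches 90 DD on day 11.

day 11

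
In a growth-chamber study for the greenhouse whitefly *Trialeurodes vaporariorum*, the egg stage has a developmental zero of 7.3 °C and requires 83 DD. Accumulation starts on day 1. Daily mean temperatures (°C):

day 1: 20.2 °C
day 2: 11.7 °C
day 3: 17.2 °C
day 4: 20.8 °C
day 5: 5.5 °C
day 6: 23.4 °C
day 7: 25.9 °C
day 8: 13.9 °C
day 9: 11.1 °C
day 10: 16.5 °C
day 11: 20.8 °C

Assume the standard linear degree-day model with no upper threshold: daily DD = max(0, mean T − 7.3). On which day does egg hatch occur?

day 9

Daily DD above 7.3 °C: 12.9, 4.4, 9.9, 13.5, 0.0, 16.1, 18.6, 6.6, 3.8, 9.2, 13.5.
Cumulative: 12.9, 17.3, 27.2, 40.7, 40.7, 56.8, 75.4, 82.0, 85.8, 95.0, 108.5.
The total first reaches 83 DD on day 9.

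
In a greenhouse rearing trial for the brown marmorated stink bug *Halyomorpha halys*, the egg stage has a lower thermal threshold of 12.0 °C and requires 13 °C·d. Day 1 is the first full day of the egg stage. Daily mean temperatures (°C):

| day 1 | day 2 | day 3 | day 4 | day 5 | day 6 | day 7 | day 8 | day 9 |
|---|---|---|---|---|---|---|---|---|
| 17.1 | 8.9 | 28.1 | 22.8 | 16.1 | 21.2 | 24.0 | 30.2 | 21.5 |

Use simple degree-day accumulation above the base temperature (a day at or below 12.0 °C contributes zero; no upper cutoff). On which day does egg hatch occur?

day 3

Daily DD above 12.0 °C: 5.1, 0.0, 16.1, 10.8, 4.1, 9.2, 12.0, 18.2, 9.5.
Cumulative: 5.1, 5.1, 21.2, 32.0, 36.1, 45.3, 57.3, 75.5, 85.0.
The total first reaches 13 DD on day 3.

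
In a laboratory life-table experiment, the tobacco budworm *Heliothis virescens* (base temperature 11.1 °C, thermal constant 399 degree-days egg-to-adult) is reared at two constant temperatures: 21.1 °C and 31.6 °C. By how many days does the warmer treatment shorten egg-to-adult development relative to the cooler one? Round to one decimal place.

20.4 days

At 21.1 °C: 399 / (21.1 − 11.1) = 399 / 10.0 = 39.900 d.
At 31.6 °C: 399 / (31.6 − 11.1) = 399 / 20.5 = 19.463 d.
Difference = |39.900 − 19.463| = 20.437 ≈ 20.4 days.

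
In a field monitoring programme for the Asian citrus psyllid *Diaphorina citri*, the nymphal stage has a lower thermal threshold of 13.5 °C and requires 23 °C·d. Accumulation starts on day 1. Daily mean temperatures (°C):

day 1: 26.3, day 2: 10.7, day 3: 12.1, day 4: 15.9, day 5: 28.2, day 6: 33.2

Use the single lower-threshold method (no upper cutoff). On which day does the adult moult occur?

Daily DD above 13.5 °C: 12.8, 0.0, 0.0, 2.4, 14.7, 19.7.
Cumulative: 12.8, 12.8, 12.8, 15.2, 29.9, 49.6.
The total first reaches 23 DD on day 5.

day 5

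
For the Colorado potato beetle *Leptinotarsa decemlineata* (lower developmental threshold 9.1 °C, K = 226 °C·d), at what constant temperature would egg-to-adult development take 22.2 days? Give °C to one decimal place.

Required daily accumulation = 226 / 22.2 = 10.180 DD/day.
T = T_base + 10.180 = 9.1 + 10.180 = 19.280 ≈ 19.3 °C.

19.3 °C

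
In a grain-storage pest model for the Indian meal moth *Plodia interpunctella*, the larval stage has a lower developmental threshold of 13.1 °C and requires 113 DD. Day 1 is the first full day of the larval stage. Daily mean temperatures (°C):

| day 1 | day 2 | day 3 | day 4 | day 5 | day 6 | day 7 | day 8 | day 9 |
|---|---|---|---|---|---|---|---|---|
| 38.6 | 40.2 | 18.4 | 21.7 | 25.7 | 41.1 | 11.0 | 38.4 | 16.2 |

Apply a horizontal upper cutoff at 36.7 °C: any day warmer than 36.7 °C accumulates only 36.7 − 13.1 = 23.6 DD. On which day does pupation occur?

Daily DD above 13.1 °C (capped at 23.6): 23.6, 23.6, 5.3, 8.6, 12.6, 23.6, 0.0, 23.6, 3.1.
Cumulative: 23.6, 47.2, 52.5, 61.1, 73.7, 97.3, 97.3, 120.9, 124.0.
The total first reaches 113 DD on day 8.

day 8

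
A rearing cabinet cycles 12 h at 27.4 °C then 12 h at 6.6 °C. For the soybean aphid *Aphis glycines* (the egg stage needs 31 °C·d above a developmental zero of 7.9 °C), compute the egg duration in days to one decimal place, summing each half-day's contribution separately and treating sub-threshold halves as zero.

Day half: max(0, 27.4 − 7.9) × 0.5 = 19.5 × 0.5 = 9.75 DD.
Night half: max(0, 6.6 − 7.9) × 0.5 = 0.0 × 0.5 = 0.00 DD.
Per 24 h: 9.75 DD/day.
Duration = 31 / 9.75 = 3.179 ≈ 3.2 days.

3.2 days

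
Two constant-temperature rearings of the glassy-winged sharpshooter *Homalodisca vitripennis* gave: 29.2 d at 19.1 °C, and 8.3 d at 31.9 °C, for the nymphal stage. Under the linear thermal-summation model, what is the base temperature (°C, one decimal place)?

14.0 °C

Equal thermal constants: D₁(T₁ − T_b) = D₂(T₂ − T_b).
29.2·(19.1 − T_b) = 8.3·(31.9 − T_b)
T_b = (29.2·19.1 − 8.3·31.9) / (29.2 − 8.3) = 292.95 / 20.9 = 14.017 °C ≈ 14.0 °C.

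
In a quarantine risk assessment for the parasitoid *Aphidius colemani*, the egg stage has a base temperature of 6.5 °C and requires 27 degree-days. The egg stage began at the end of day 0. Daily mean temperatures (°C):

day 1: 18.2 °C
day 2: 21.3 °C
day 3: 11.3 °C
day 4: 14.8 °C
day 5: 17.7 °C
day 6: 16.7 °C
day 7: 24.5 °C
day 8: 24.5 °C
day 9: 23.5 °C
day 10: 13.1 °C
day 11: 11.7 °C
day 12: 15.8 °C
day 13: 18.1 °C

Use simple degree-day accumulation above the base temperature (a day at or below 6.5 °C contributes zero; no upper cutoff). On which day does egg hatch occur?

Daily DD above 6.5 °C: 11.7, 14.8, 4.8, 8.3, 11.2, 10.2, 18.0, 18.0, 17.0, 6.6, 5.2, 9.3, 11.6.
Cumulative: 11.7, 26.5, 31.3, 39.6, 50.8, 61.0, 79.0, 97.0, 114.0, 120.6, 125.8, 135.1, 146.7.
The total first reaches 27 DD on day 3.

day 3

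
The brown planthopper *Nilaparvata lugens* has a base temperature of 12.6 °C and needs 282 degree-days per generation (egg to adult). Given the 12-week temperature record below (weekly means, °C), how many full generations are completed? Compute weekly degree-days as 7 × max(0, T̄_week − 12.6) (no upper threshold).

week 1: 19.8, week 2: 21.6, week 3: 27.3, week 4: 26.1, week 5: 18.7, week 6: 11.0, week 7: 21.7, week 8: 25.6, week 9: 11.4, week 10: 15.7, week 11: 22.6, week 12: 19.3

Weekly DD (7 × max(0, T̄ − 12.6)): 50.4, 63.0, 102.9, 94.5, 42.7, 0.0, 63.7, 91.0, 0.0, 21.7, 70.0, 46.9.
Season total = 646.8 DD.
Complete generations = ⌊646.8 / 282⌋ = 2.

2 generations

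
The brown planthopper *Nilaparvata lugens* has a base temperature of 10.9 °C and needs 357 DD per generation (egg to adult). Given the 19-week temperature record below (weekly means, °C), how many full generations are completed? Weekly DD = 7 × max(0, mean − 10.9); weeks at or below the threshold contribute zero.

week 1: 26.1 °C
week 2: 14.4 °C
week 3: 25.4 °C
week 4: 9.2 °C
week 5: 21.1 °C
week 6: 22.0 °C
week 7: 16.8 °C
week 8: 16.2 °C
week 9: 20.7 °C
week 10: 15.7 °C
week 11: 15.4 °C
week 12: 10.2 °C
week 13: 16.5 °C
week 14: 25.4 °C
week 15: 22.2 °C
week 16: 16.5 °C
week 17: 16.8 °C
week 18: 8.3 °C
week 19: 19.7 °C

2 generations

Weekly DD (7 × max(0, T̄ − 10.9)): 106.4, 24.5, 101.5, 0.0, 71.4, 77.7, 41.3, 37.1, 68.6, 33.6, 31.5, 0.0, 39.2, 101.5, 79.1, 39.2, 41.3, 0.0, 61.6.
Season total = 955.5 DD.
Complete generations = ⌊955.5 / 357⌋ = 2.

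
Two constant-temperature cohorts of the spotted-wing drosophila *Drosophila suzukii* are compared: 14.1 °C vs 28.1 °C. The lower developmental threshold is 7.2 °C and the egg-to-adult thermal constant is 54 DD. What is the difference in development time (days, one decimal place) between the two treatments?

At 14.1 °C: 54 / (14.1 − 7.2) = 54 / 6.9 = 7.826 d.
At 28.1 °C: 54 / (28.1 − 7.2) = 54 / 20.9 = 2.584 d.
Difference = |7.826 − 2.584| = 5.242 ≈ 5.2 days.

5.2 days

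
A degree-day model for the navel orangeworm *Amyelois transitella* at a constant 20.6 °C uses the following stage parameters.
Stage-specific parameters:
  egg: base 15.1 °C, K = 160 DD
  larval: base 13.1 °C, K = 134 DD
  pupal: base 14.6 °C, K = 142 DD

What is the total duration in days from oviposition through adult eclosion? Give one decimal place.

70.6 days

egg: 160 / (20.6 − 15.1) = 160 / 5.5 = 29.091 d.
larval: 134 / (20.6 − 13.1) = 134 / 7.5 = 17.867 d.
pupal: 142 / (20.6 − 14.6) = 142 / 6.0 = 23.667 d.
Sum = 70.624 ≈ 70.6 days.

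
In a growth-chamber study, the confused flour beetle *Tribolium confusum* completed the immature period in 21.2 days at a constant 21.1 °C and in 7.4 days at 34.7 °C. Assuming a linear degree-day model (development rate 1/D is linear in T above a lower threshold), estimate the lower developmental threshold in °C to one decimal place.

13.8 °C

Under the model K = D·(T − T_b), so D₁·(T₁ − T_b) = D₂·(T₂ − T_b).
21.2·(21.1 − T_b) = 7.4·(34.7 − T_b)
T_b = (21.2·21.1 − 7.4·34.7) / (21.2 − 7.4) = 190.54 / 13.8 = 13.807 °C ≈ 13.8 °C.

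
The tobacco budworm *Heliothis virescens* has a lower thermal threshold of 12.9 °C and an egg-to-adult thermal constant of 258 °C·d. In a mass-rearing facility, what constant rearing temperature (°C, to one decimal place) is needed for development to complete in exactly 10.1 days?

38.4 °C

Required daily accumulation = 258 / 10.1 = 25.545 DD/day.
T = T_base + 25.545 = 12.9 + 25.545 = 38.445 ≈ 38.4 °C.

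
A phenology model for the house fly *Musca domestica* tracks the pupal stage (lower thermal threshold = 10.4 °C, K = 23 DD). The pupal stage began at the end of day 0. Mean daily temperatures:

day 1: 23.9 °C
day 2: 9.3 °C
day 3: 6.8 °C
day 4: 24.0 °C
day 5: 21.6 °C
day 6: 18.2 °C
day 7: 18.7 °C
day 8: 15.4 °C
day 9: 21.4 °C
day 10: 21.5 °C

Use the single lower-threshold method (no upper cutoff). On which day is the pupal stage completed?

day 4

Daily DD above 10.4 °C: 13.5, 0.0, 0.0, 13.6, 11.2, 7.8, 8.3, 5.0, 11.0, 11.1.
Cumulative: 13.5, 13.5, 13.5, 27.1, 38.3, 46.1, 54.4, 59.4, 70.4, 81.5.
The total first reaches 23 DD on day 4.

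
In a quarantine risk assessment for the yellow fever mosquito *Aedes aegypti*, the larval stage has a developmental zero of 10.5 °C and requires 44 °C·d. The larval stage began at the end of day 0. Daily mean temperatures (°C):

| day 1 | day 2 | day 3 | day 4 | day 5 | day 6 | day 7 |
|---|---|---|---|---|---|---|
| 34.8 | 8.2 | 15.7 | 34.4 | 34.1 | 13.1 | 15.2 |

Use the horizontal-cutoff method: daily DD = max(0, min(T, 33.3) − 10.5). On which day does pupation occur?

day 4

Daily DD above 10.5 °C (capped at 22.8): 22.8, 0.0, 5.2, 22.8, 22.8, 2.6, 4.7.
Cumulative: 22.8, 22.8, 28.0, 50.8, 73.6, 76.2, 80.9.
The total first reaches 44 DD on day 4.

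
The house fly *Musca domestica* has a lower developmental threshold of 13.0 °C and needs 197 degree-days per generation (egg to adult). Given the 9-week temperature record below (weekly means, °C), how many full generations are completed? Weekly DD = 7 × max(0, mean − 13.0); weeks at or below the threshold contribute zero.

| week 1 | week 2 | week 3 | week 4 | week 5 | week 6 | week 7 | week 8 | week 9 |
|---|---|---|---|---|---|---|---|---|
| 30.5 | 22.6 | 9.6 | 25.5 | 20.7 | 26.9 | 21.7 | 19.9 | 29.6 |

Weekly DD (7 × max(0, T̄ − 13.0)): 122.5, 67.2, 0.0, 87.5, 53.9, 97.3, 60.9, 48.3, 116.2.
Season total = 653.8 DD.
Complete generations = ⌊653.8 / 197⌋ = 3.

3 generations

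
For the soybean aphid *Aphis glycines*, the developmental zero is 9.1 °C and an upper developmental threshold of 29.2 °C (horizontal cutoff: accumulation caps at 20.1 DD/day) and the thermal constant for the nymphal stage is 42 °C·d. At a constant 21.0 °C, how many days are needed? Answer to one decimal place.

3.5 days

Daily accumulation = 21.0 − 9.1 = 11.9 DD/day.
Duration = 42 / 11.9 = 3.529 ≈ 3.5 days.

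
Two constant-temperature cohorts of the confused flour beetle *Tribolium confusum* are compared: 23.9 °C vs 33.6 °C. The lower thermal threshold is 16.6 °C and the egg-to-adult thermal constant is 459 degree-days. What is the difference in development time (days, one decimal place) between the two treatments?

At 23.9 °C: 459 / (23.9 − 16.6) = 459 / 7.3 = 62.877 d.
At 33.6 °C: 459 / (33.6 − 16.6) = 459 / 17.0 = 27.000 d.
Difference = |62.877 − 27.000| = 35.877 ≈ 35.9 days.

35.9 days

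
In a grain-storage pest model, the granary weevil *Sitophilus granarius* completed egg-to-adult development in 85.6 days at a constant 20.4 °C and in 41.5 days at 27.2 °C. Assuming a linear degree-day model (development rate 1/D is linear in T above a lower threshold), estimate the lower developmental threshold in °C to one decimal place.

14.0 °C

Equal thermal constants: D₁(T₁ − T_b) = D₂(T₂ − T_b).
85.6·(20.4 − T_b) = 41.5·(27.2 − T_b)
T_b = (85.6·20.4 − 41.5·27.2) / (85.6 − 41.5) = 617.44 / 44.1 = 14.001 °C ≈ 14.0 °C.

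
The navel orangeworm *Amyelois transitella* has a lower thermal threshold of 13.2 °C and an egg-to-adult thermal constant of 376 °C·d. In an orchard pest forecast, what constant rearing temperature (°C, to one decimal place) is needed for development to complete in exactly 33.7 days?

24.4 °C

Required daily accumulation = 376 / 33.7 = 11.157 DD/day.
T = T_base + 11.157 = 13.2 + 11.157 = 24.357 ≈ 24.4 °C.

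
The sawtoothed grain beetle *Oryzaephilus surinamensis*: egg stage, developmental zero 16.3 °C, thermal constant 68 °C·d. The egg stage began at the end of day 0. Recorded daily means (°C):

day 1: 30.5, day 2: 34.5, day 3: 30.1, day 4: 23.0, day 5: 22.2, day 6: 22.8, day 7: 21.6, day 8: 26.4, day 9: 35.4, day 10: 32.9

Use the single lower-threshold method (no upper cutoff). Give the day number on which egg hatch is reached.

Daily DD above 16.3 °C: 14.2, 18.2, 13.8, 6.7, 5.9, 6.5, 5.3, 10.1, 19.1, 16.6.
Cumulative: 14.2, 32.4, 46.2, 52.9, 58.8, 65.3, 70.6, 80.7, 99.8, 116.4.
The total first reaches 68 DD on day 7.

day 7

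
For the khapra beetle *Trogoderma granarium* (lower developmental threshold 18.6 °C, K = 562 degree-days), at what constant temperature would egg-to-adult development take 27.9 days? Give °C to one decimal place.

38.7 °C

Required daily accumulation = 562 / 27.9 = 20.143 DD/day.
T = T_base + 20.143 = 18.6 + 20.143 = 38.743 ≈ 38.7 °C.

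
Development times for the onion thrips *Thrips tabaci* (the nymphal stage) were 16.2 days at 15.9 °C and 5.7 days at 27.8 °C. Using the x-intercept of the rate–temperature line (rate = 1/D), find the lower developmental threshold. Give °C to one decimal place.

9.4 °C

Equal thermal constants: D₁(T₁ − T_b) = D₂(T₂ − T_b).
16.2·(15.9 − T_b) = 5.7·(27.8 − T_b)
T_b = (16.2·15.9 − 5.7·27.8) / (16.2 − 5.7) = 99.12 / 10.5 = 9.440 °C ≈ 9.4 °C.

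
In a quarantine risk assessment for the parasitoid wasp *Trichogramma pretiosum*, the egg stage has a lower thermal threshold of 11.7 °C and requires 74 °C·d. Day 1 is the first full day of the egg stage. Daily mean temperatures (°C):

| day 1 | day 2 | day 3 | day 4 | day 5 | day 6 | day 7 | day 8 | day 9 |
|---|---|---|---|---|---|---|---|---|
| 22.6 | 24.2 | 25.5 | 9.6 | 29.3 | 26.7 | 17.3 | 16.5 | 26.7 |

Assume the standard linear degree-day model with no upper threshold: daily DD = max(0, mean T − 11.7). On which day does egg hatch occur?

Daily DD above 11.7 °C: 10.9, 12.5, 13.8, 0.0, 17.6, 15.0, 5.6, 4.8, 15.0.
Cumulative: 10.9, 23.4, 37.2, 37.2, 54.8, 69.8, 75.4, 80.2, 95.2.
The total first reaches 74 DD on day 7.

day 7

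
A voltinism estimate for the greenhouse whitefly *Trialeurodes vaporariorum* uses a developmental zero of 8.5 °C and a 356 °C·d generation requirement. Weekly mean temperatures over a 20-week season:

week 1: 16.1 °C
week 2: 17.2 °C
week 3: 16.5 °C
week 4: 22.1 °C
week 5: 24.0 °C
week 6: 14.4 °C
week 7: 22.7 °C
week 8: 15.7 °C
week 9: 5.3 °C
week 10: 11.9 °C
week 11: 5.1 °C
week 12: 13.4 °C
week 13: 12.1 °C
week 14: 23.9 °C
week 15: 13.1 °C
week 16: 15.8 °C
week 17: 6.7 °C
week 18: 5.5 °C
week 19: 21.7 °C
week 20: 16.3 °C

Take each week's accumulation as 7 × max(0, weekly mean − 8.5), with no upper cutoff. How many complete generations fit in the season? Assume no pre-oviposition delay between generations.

Weekly DD (7 × max(0, T̄ − 8.5)): 53.2, 60.9, 56.0, 95.2, 108.5, 41.3, 99.4, 50.4, 0.0, 23.8, 0.0, 34.3, 25.2, 107.8, 32.2, 51.1, 0.0, 0.0, 92.4, 54.6.
Season total = 986.3 DD.
Complete generations = ⌊986.3 / 356⌋ = 2.

2 generations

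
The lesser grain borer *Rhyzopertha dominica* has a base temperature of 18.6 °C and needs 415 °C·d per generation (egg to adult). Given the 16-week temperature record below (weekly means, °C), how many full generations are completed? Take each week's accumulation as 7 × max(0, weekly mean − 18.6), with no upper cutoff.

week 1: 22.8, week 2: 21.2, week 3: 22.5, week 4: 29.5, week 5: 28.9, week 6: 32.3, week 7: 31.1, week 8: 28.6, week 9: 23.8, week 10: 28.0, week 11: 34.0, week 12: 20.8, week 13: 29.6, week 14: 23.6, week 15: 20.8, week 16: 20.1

2 generations

Weekly DD (7 × max(0, T̄ − 18.6)): 29.4, 18.2, 27.3, 76.3, 72.1, 95.9, 87.5, 70.0, 36.4, 65.8, 107.8, 15.4, 77.0, 35.0, 15.4, 10.5.
Season total = 840.0 DD.
Complete generations = ⌊840.0 / 415⌋ = 2.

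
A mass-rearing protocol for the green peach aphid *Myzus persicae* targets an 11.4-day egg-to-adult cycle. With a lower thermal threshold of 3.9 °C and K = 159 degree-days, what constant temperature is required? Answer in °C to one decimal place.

17.8 °C

Required daily accumulation = 159 / 11.4 = 13.947 DD/day.
T = T_base + 13.947 = 3.9 + 13.947 = 17.847 ≈ 17.8 °C.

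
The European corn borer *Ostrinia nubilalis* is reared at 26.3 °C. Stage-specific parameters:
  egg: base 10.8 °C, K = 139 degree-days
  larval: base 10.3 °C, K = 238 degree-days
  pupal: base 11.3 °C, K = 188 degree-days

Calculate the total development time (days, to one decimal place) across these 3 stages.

egg: 139 / (26.3 − 10.8) = 139 / 15.5 = 8.968 d.
larval: 238 / (26.3 − 10.3) = 238 / 16.0 = 14.875 d.
pupal: 188 / (26.3 − 11.3) = 188 / 15.0 = 12.533 d.
Sum = 36.376 ≈ 36.4 days.

36.4 days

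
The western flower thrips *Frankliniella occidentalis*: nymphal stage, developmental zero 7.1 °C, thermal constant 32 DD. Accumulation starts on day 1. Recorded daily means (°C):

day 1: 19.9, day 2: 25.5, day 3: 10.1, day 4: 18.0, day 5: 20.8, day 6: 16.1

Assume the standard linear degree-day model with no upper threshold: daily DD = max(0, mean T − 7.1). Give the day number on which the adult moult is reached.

day 3

Daily DD above 7.1 °C: 12.8, 18.4, 3.0, 10.9, 13.7, 9.0.
Cumulative: 12.8, 31.2, 34.2, 45.1, 58.8, 67.8.
The total first reaches 32 DD on day 3.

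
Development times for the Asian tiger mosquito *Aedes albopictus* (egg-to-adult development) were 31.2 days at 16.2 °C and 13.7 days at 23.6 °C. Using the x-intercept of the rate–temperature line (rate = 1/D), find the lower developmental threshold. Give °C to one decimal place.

10.4 °C

Under the model K = D·(T − T_b), so D₁·(T₁ − T_b) = D₂·(T₂ − T_b).
31.2·(16.2 − T_b) = 13.7·(23.6 − T_b)
T_b = (31.2·16.2 − 13.7·23.6) / (31.2 − 13.7) = 182.12 / 17.5 = 10.407 °C ≈ 10.4 °C.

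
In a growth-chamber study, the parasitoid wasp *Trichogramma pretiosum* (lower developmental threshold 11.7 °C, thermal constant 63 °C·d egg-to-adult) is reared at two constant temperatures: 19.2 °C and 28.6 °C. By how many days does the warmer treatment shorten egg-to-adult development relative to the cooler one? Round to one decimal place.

4.7 days

At 19.2 °C: 63 / (19.2 − 11.7) = 63 / 7.5 = 8.400 d.
At 28.6 °C: 63 / (28.6 − 11.7) = 63 / 16.9 = 3.728 d.
Difference = |8.400 − 3.728| = 4.672 ≈ 4.7 days.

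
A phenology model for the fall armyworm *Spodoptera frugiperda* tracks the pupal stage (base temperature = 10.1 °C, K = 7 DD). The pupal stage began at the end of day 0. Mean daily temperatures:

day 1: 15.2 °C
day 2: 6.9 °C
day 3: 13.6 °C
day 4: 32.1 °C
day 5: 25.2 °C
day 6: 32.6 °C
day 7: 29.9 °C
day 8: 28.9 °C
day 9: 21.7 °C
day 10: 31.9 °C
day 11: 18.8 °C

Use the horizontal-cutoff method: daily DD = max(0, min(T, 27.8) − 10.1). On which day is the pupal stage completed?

day 3

Daily DD above 10.1 °C (capped at 17.7): 5.1, 0.0, 3.5, 17.7, 15.1, 17.7, 17.7, 17.7, 11.6, 17.7, 8.7.
Cumulative: 5.1, 5.1, 8.6, 26.3, 41.4, 59.1, 76.8, 94.5, 106.1, 123.8, 132.5.
The total first reaches 7 DD on day 3.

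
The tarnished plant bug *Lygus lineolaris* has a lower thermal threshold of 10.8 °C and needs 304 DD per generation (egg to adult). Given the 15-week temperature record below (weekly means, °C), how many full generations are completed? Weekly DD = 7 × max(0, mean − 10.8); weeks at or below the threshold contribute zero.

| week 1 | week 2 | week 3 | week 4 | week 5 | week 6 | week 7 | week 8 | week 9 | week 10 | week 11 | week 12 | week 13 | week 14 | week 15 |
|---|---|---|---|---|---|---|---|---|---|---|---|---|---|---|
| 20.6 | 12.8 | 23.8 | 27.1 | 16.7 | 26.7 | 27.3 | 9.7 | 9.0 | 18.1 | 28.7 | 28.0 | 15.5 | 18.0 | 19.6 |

Weekly DD (7 × max(0, T̄ − 10.8)): 68.6, 14.0, 91.0, 114.1, 41.3, 111.3, 115.5, 0.0, 0.0, 51.1, 125.3, 120.4, 32.9, 50.4, 61.6.
Season total = 997.5 DD.
Complete generations = ⌊997.5 / 304⌋ = 3.

3 generations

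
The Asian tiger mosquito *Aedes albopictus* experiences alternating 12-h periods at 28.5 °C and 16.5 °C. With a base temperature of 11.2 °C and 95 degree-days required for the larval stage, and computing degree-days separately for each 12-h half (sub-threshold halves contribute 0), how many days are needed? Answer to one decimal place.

8.4 days

Day half: max(0, 28.5 − 11.2) × 0.5 = 17.3 × 0.5 = 8.65 DD.
Night half: max(0, 16.5 − 11.2) × 0.5 = 5.3 × 0.5 = 2.65 DD.
Per 24 h: 11.30 DD/day.
Duration = 95 / 11.30 = 8.407 ≈ 8.4 days.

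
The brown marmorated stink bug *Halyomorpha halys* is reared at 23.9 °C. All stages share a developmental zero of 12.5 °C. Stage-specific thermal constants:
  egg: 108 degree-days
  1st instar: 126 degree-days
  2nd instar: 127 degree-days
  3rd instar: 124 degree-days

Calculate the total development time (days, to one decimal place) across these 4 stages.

Daily accumulation at 23.9 °C = 23.9 − 12.5 = 11.4 DD/day.
Total K = 108 + 126 + 127 + 124 = 485 DD.
Total duration = 485 / 11.4 = 42.544 ≈ 42.5 days.

42.5 days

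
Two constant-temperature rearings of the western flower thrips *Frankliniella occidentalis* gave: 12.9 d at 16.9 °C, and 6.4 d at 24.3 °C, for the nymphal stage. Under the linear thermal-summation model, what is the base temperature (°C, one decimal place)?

Equal thermal constants: D₁(T₁ − T_b) = D₂(T₂ − T_b).
12.9·(16.9 − T_b) = 6.4·(24.3 − T_b)
T_b = (12.9·16.9 − 6.4·24.3) / (12.9 − 6.4) = 62.49 / 6.5 = 9.614 °C ≈ 9.6 °C.

9.6 °C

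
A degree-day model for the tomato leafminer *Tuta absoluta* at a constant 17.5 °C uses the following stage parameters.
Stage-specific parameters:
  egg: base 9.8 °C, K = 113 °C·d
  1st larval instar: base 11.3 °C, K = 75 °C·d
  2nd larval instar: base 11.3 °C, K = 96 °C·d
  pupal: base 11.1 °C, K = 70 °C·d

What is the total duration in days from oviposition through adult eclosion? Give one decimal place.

egg: 113 / (17.5 − 9.8) = 113 / 7.7 = 14.675 d.
1st larval instar: 75 / (17.5 − 11.3) = 75 / 6.2 = 12.097 d.
2nd larval instar: 96 / (17.5 − 11.3) = 96 / 6.2 = 15.484 d.
pupal: 70 / (17.5 − 11.1) = 70 / 6.4 = 10.938 d.
Sum = 53.193 ≈ 53.2 days.

53.2 days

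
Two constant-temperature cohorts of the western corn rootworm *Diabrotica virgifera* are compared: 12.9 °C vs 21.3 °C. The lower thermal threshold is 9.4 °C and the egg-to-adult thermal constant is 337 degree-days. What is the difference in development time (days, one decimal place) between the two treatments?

68.0 days

At 12.9 °C: 337 / (12.9 − 9.4) = 337 / 3.5 = 96.286 d.
At 21.3 °C: 337 / (21.3 − 9.4) = 337 / 11.9 = 28.319 d.
Difference = |96.286 − 28.319| = 67.966 ≈ 68.0 days.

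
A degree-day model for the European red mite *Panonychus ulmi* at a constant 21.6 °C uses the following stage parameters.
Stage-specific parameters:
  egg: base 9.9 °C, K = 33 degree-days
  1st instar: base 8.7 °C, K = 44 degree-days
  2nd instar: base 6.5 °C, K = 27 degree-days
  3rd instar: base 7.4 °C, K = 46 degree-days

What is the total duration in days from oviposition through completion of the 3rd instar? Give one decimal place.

11.3 days

egg: 33 / (21.6 − 9.9) = 33 / 11.7 = 2.821 d.
1st instar: 44 / (21.6 − 8.7) = 44 / 12.9 = 3.411 d.
2nd instar: 27 / (21.6 − 6.5) = 27 / 15.1 = 1.788 d.
3rd instar: 46 / (21.6 − 7.4) = 46 / 14.2 = 3.239 d.
Sum = 11.259 ≈ 11.3 days.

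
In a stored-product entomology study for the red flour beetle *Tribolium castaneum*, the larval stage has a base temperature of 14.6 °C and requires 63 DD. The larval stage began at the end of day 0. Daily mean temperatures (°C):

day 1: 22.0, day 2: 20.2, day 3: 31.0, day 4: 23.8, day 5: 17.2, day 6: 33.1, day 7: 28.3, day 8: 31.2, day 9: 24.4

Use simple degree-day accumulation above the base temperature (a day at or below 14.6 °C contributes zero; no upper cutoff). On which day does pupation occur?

day 7

Daily DD above 14.6 °C: 7.4, 5.6, 16.4, 9.2, 2.6, 18.5, 13.7, 16.6, 9.8.
Cumulative: 7.4, 13.0, 29.4, 38.6, 41.2, 59.7, 73.4, 90.0, 99.8.
The total first reaches 63 DD on day 7.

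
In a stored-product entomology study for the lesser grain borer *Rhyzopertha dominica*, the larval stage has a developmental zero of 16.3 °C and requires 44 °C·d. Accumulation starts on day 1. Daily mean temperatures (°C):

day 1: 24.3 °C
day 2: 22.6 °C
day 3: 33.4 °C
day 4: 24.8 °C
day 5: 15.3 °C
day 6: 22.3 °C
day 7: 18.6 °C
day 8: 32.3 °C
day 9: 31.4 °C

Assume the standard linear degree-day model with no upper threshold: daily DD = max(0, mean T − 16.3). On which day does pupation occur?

Daily DD above 16.3 °C: 8.0, 6.3, 17.1, 8.5, 0.0, 6.0, 2.3, 16.0, 15.1.
Cumulative: 8.0, 14.3, 31.4, 39.9, 39.9, 45.9, 48.2, 64.2, 79.3.
The total first reaches 44 DD on day 6.

day 6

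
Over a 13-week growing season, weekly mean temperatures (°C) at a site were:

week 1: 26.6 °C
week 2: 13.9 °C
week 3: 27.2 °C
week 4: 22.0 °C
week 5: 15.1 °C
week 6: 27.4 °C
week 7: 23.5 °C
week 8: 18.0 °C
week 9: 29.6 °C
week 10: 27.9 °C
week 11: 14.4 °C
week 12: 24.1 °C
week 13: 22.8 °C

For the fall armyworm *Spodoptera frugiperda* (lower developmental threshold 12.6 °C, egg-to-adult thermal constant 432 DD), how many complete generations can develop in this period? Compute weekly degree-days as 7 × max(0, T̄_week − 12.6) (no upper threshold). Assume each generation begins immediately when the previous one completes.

2 generations

Weekly DD (7 × max(0, T̄ − 12.6)): 98.0, 9.1, 102.2, 65.8, 17.5, 103.6, 76.3, 37.8, 119.0, 107.1, 12.6, 80.5, 71.4.
Season total = 900.9 DD.
Complete generations = ⌊900.9 / 432⌋ = 2.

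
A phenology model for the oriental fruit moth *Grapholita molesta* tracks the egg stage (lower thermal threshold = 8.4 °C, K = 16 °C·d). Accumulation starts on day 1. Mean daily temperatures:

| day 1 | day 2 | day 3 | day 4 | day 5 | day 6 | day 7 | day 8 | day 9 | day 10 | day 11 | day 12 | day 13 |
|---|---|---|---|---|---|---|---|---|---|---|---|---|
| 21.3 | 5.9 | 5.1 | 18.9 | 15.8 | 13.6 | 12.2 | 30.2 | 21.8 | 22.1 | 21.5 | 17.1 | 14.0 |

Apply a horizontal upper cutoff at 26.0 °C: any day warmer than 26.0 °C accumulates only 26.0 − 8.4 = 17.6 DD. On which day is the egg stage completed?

Daily DD above 8.4 °C (capped at 17.6): 12.9, 0.0, 0.0, 10.5, 7.4, 5.2, 3.8, 17.6, 13.4, 13.7, 13.1, 8.7, 5.6.
Cumulative: 12.9, 12.9, 12.9, 23.4, 30.8, 36.0, 39.8, 57.4, 70.8, 84.5, 97.6, 106.3, 111.9.
The total first reaches 16 DD on day 4.

day 4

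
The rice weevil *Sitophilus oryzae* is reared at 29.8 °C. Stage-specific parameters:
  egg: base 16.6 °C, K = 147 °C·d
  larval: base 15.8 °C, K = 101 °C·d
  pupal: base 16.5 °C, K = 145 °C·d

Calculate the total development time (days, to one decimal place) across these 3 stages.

egg: 147 / (29.8 − 16.6) = 147 / 13.2 = 11.136 d.
larval: 101 / (29.8 − 15.8) = 101 / 14.0 = 7.214 d.
pupal: 145 / (29.8 − 16.5) = 145 / 13.3 = 10.902 d.
Sum = 29.253 ≈ 29.3 days.

29.3 days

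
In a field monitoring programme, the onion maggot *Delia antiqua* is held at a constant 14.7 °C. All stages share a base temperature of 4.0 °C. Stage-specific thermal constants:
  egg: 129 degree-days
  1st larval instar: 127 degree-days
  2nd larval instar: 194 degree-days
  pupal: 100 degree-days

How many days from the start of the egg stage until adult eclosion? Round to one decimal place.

51.4 days

Daily accumulation at 14.7 °C = 14.7 − 4.0 = 10.7 DD/day.
Total K = 129 + 127 + 194 + 100 = 550 DD.
Total duration = 550 / 10.7 = 51.402 ≈ 51.4 days.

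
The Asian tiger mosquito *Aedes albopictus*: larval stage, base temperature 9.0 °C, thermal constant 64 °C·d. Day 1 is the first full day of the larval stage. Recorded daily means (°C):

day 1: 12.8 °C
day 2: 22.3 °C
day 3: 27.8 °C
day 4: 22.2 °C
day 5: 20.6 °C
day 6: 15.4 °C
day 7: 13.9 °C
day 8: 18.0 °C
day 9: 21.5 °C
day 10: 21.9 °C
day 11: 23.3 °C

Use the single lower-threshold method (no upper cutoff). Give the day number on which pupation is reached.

Daily DD above 9.0 °C: 3.8, 13.3, 18.8, 13.2, 11.6, 6.4, 4.9, 9.0, 12.5, 12.9, 14.3.
Cumulative: 3.8, 17.1, 35.9, 49.1, 60.7, 67.1, 72.0, 81.0, 93.5, 106.4, 120.7.
The total first reaches 64 DD on day 6.

day 6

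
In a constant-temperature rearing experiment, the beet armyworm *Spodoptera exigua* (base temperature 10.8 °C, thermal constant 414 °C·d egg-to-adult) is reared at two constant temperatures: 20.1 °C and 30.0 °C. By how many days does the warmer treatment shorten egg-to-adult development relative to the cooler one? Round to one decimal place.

23.0 days

At 20.1 °C: 414 / (20.1 − 10.8) = 414 / 9.3 = 44.516 d.
At 30.0 °C: 414 / (30.0 − 10.8) = 414 / 19.2 = 21.562 d.
Difference = |44.516 − 21.562| = 22.954 ≈ 23.0 days.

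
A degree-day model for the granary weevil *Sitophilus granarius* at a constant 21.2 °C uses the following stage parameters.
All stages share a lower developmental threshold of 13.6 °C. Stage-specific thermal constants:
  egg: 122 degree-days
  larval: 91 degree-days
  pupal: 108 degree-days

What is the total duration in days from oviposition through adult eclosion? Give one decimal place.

42.2 days

Daily accumulation at 21.2 °C = 21.2 − 13.6 = 7.6 DD/day.
Total K = 122 + 91 + 108 = 321 DD.
Total duration = 321 / 7.6 = 42.237 ≈ 42.2 days.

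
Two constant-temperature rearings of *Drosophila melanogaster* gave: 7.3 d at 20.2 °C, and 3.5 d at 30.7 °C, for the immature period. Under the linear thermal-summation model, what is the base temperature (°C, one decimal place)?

Equal thermal constants: D₁(T₁ − T_b) = D₂(T₂ − T_b).
7.3·(20.2 − T_b) = 3.5·(30.7 − T_b)
T_b = (7.3·20.2 − 3.5·30.7) / (7.3 − 3.5) = 40.01 / 3.8 = 10.529 °C ≈ 10.5 °C.

10.5 °C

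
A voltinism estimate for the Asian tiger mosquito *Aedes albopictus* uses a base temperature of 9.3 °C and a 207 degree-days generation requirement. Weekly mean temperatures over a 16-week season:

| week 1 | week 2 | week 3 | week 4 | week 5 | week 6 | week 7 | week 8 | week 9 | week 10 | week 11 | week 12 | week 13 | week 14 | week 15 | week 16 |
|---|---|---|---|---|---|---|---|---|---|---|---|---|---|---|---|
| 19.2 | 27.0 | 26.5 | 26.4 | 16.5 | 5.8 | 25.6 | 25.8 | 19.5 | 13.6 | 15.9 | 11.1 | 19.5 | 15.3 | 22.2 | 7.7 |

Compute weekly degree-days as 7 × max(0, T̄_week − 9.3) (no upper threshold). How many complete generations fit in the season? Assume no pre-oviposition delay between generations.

5 generations

Weekly DD (7 × max(0, T̄ − 9.3)): 69.3, 123.9, 120.4, 119.7, 50.4, 0.0, 114.1, 115.5, 71.4, 30.1, 46.2, 12.6, 71.4, 42.0, 90.3, 0.0.
Season total = 1077.3 DD.
Complete generations = ⌊1077.3 / 207⌋ = 5.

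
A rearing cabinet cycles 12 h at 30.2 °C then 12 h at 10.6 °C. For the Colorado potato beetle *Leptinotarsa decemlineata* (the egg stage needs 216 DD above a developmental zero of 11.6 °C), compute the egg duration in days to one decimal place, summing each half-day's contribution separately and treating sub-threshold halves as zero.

Day half: max(0, 30.2 − 11.6) × 0.5 = 18.6 × 0.5 = 9.30 DD.
Night half: max(0, 10.6 − 11.6) × 0.5 = 0.0 × 0.5 = 0.00 DD.
Per 24 h: 9.30 DD/day.
Duration = 216 / 9.30 = 23.226 ≈ 23.2 days.

23.2 days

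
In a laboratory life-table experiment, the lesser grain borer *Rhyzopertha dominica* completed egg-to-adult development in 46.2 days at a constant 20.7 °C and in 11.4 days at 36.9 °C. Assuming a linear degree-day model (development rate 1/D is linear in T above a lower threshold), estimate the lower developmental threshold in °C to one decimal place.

15.4 °C

Under the model K = D·(T − T_b), so D₁·(T₁ − T_b) = D₂·(T₂ − T_b).
46.2·(20.7 − T_b) = 11.4·(36.9 − T_b)
T_b = (46.2·20.7 − 11.4·36.9) / (46.2 − 11.4) = 535.68 / 34.8 = 15.393 °C ≈ 15.4 °C.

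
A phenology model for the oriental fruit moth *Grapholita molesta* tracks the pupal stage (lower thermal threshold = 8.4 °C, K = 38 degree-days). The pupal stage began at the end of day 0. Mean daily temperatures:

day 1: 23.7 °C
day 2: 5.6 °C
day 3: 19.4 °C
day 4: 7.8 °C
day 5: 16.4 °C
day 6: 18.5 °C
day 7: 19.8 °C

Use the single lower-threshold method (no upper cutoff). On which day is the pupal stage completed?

day 6

Daily DD above 8.4 °C: 15.3, 0.0, 11.0, 0.0, 8.0, 10.1, 11.4.
Cumulative: 15.3, 15.3, 26.3, 26.3, 34.3, 44.4, 55.8.
The total first reaches 38 DD on day 6.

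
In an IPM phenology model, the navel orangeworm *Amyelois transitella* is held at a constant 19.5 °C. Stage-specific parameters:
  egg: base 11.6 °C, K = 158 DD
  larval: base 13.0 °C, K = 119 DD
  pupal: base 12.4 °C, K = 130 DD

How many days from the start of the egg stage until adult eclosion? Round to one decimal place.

egg: 158 / (19.5 − 11.6) = 158 / 7.9 = 20.000 d.
larval: 119 / (19.5 − 13.0) = 119 / 6.5 = 18.308 d.
pupal: 130 / (19.5 − 12.4) = 130 / 7.1 = 18.310 d.
Sum = 56.618 ≈ 56.6 days.

56.6 days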